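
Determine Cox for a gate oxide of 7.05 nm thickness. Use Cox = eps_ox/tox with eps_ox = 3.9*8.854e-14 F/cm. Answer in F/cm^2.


Step 1: eps_ox = 3.9 * 8.854e-14 = 3.45306e-13 F/cm
Step 2: tox in cm = 7.05 nm * 1e-7 = 7.0500e-07 cm
Step 3: Cox = 3.45306e-13 / 7.0500e-07 = 4.90e-07 F/cm^2

4.90e-07


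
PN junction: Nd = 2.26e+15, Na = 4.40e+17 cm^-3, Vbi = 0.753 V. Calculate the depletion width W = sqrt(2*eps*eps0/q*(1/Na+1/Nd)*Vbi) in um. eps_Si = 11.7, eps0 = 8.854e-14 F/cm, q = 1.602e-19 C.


Step 1: 1/Na + 1/Nd = 1/4.40e+17 + 1/2.26e+15 = 4.44751e-16
Step 2: 2*eps*eps0/q = 2*11.7*8.854e-14/1.602e-19 = 1.293281e+07
Step 3: W^2 = 1.293281e+07 * 4.44751e-16 * 0.753 = 4.33117e-09
Step 4: W = sqrt(4.33117e-09) = 6.581e-05 cm = 0.6581 um

0.6581


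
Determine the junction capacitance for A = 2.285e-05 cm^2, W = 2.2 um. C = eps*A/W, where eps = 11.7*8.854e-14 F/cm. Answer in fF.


Step 1: eps_Si = 11.7 * 8.854e-14 = 1.035918e-12 F/cm
Step 2: W in cm = 2.2 * 1e-4 = 2.20e-04 cm
Step 3: C = 1.035918e-12 * 2.285e-05 / 2.20e-04 = 1.075942e-13 F
Step 4: C = 107.59 fF

107.59


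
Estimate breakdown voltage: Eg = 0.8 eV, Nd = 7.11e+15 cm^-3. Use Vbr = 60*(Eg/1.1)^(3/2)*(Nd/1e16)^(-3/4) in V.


Step 1: Eg/1.1 = 0.8/1.1 = 0.727273
Step 2: (Eg/1.1)^1.5 = 0.727273^1.5 = 0.620221
Step 3: (Nd/1e16)^(-0.75) = (0.711)^(-0.75) = 1.291510
Step 4: Vbr = 60 * 0.620221 * 1.291510 = 48.1 V

48.1


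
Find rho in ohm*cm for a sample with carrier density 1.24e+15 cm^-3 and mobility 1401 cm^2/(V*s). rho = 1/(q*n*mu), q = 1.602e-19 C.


Step 1: sigma = q * n * mu = 1.602e-19 * 1.24e+15 * 1401 = 2.78306e-01 S/cm
Step 2: rho = 1 / sigma = 1 / 2.78306e-01 = 3.593 ohm*cm

3.593


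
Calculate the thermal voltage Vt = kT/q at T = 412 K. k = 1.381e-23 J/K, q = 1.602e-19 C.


Step 1: kT = 1.381e-23 * 412 = 5.68972e-21 J
Step 2: Vt = kT/q = 5.68972e-21 / 1.602e-19
Step 3: Vt = 0.03552 V

0.03552


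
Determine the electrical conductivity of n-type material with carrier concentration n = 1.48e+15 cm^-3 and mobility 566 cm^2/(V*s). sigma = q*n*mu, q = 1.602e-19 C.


Step 1: sigma = q * n * mu
Step 2: sigma = 1.602e-19 * 1.48e+15 * 566
Step 3: sigma = 1.342e-01 S/cm

1.342e-01


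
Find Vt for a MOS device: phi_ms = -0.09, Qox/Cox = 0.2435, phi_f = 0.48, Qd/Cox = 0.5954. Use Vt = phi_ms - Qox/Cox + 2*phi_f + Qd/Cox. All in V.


Step 1: Vt = phi_ms - Qox/Cox + 2*phi_f + Qd/Cox
Step 2: Vt = -0.09 - 0.2435 + 2*0.48 + 0.5954
Step 3: Vt = -0.09 - 0.2435 + 0.96 + 0.5954
Step 4: Vt = 1.2219 V

1.2219


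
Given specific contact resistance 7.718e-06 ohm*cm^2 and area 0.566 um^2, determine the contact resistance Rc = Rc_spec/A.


Step 1: Convert area to cm^2: 0.566 um^2 = 5.6600e-09 cm^2
Step 2: Rc = Rc_spec / A = 7.718e-06 / 5.6600e-09
Step 3: Rc = 1.36e+03 ohms

1.36e+03


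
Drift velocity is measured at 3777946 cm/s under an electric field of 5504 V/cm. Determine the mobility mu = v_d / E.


Step 1: mu = v_d / E
Step 2: mu = 3777946 / 5504
Step 3: mu = 686.4 cm^2/(V*s)

686.4


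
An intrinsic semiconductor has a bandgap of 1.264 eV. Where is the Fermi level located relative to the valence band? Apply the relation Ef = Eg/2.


Step 1: For an intrinsic semiconductor, the Fermi level sits at midgap.
Step 2: Ef = Eg / 2 = 1.264 / 2 = 0.632 eV

0.632


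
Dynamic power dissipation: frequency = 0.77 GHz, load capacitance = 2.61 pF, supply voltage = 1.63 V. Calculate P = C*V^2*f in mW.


Step 1: V^2 = 1.63^2 = 2.6569 V^2
Step 2: P = C*V^2*f = 2.61e-12 F * 2.6569 * 0.77e9 Hz
Step 3: P = 5.33957193e-03 W
Step 4: P = 5.34 mW

5.34


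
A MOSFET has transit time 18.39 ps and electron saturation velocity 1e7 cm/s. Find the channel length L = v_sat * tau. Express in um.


Step 1: tau in seconds = 18.39 ps * 1e-12 = 1.8390e-11 s
Step 2: L = v_sat * tau = 1e7 * 1.8390e-11 = 1.8390e-04 cm
Step 3: L in um = 1.8390e-04 * 1e4 = 1.839 um

1.839


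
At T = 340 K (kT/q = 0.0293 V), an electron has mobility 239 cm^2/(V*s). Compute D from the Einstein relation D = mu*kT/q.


Step 1: D = mu * (kT/q)
Step 2: D = 239 * 0.0293
Step 3: D = 7.0 cm^2/s

7.0


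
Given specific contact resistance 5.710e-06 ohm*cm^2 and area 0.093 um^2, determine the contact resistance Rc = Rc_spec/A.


Step 1: Convert area to cm^2: 0.093 um^2 = 9.3000e-10 cm^2
Step 2: Rc = Rc_spec / A = 5.710e-06 / 9.3000e-10
Step 3: Rc = 6.14e+03 ohms

6.14e+03


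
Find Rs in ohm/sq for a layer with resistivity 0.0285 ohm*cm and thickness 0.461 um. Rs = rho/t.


Step 1: Convert thickness to cm: t = 0.461 um = 4.6100e-05 cm
Step 2: Rs = rho / t = 0.0285 / 4.6100e-05
Step 3: Rs = 618.2 ohm/sq

618.2


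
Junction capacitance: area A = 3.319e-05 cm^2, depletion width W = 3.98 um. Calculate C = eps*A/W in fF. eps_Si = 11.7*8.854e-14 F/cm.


Step 1: eps_Si = 11.7 * 8.854e-14 = 1.035918e-12 F/cm
Step 2: W in cm = 3.98 * 1e-4 = 3.98e-04 cm
Step 3: C = 1.035918e-12 * 3.319e-05 / 3.98e-04 = 8.638723e-14 F
Step 4: C = 86.39 fF

86.39


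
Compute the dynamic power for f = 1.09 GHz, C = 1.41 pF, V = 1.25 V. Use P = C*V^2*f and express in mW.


Step 1: V^2 = 1.25^2 = 1.5625 V^2
Step 2: P = C*V^2*f = 1.41e-12 F * 1.5625 * 1.09e9 Hz
Step 3: P = 2.40140625e-03 W
Step 4: P = 2.401 mW

2.401


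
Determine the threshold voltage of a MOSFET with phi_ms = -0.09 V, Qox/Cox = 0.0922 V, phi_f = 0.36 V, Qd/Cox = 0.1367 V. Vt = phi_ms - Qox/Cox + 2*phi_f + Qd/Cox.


Step 1: Vt = phi_ms - Qox/Cox + 2*phi_f + Qd/Cox
Step 2: Vt = -0.09 - 0.0922 + 2*0.36 + 0.1367
Step 3: Vt = -0.09 - 0.0922 + 0.72 + 0.1367
Step 4: Vt = 0.6745 V

0.6745


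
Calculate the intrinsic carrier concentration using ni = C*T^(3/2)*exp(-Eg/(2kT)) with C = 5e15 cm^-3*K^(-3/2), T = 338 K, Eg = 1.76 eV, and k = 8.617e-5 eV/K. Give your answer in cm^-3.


Step 1: Compute kT = 8.617e-5 * 338 = 0.02912546 eV
Step 2: Exponent = -Eg/(2kT) = -1.76/(2*0.02912546) = -30.21412
Step 3: T^(3/2) = 338^1.5 = 6214.05
Step 4: ni = 5e15 * 6214.05 * exp(-30.21412) = 2.35e+06 cm^-3

2.35e+06


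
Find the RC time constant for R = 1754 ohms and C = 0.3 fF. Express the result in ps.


Step 1: tau = R * C
Step 2: tau = 1754 * 0.3 fF = 1754 * 3.0e-16 F
Step 3: tau = 5.262e-13 s = 0.5262 ps

0.5262


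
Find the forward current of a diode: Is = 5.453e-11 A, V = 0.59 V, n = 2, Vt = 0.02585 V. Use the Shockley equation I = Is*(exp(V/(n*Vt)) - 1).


Step 1: V/(n*Vt) = 0.59/(2*0.02585) = 11.4120
Step 2: exp(11.4120) = 9.0400e+04
Step 3: I = 5.453e-11 * (9.0400e+04 - 1) = 4.93e-06 A

4.93e-06


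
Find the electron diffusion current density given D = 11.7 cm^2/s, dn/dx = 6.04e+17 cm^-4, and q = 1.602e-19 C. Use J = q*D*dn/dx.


Step 1: J = q * D * (dn/dx)
Step 2: J = 1.602e-19 * 11.7 * 6.04e+17
Step 3: J = 1.13e+00 A/cm^2

1.13e+00


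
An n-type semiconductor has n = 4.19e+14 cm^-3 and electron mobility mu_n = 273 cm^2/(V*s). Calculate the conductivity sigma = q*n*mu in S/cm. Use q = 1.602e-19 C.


Step 1: sigma = q * n * mu
Step 2: sigma = 1.602e-19 * 4.19e+14 * 273
Step 3: sigma = 1.832e-02 S/cm

1.832e-02


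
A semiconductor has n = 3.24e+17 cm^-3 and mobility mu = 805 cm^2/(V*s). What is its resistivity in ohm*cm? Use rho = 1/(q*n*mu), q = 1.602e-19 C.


Step 1: sigma = q * n * mu = 1.602e-19 * 3.24e+17 * 805 = 4.17834e+01 S/cm
Step 2: rho = 1 / sigma = 1 / 4.17834e+01 = 0.02393 ohm*cm

0.02393


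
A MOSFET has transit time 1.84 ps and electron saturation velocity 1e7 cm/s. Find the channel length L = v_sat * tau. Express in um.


Step 1: tau in seconds = 1.84 ps * 1e-12 = 1.8400e-12 s
Step 2: L = v_sat * tau = 1e7 * 1.8400e-12 = 1.8400e-05 cm
Step 3: L in um = 1.8400e-05 * 1e4 = 0.184 um

0.184


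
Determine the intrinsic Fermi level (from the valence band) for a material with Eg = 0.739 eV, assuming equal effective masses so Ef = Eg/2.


Step 1: For an intrinsic semiconductor, the Fermi level sits at midgap.
Step 2: Ef = Eg / 2 = 0.739 / 2 = 0.3695 eV

0.3695


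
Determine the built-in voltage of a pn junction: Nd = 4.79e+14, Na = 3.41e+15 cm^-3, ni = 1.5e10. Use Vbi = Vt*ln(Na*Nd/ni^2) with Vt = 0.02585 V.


Step 1: Compute Na*Nd/ni^2 = 3.41e+15 * 4.79e+14 / (1.5e10)^2 = 7.2595e+09
Step 2: ln(7.2595e+09) = 22.7056
Step 3: Vbi = 0.02585 * 22.7056 = 0.587 V

0.587


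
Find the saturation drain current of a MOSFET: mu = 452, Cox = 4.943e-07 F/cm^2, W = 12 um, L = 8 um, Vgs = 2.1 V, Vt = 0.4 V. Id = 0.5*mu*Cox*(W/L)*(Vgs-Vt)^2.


Step 1: Overdrive voltage Vov = Vgs - Vt = 2.1 - 0.4 = 1.7 V
Step 2: W/L = 12/8 = 1.5
Step 3: Id = 0.5 * 452 * 4.943e-07 * 1.5 * 1.7^2
Step 4: Id = 4.84e-04 A

4.84e-04


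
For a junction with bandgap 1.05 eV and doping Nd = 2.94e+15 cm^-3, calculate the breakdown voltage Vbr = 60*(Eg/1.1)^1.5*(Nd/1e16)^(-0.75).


Step 1: Eg/1.1 = 1.05/1.1 = 0.954545
Step 2: (Eg/1.1)^1.5 = 0.954545^1.5 = 0.932598
Step 3: (Nd/1e16)^(-0.75) = (0.294)^(-0.75) = 2.504606
Step 4: Vbr = 60 * 0.932598 * 2.504606 = 140.1 V

140.1


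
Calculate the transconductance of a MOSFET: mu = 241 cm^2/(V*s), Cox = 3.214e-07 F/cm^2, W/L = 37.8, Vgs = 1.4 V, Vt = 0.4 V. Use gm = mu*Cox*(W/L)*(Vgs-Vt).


Step 1: Vov = Vgs - Vt = 1.4 - 0.4 = 1.0 V
Step 2: gm = mu * Cox * (W/L) * Vov
Step 3: gm = 241 * 3.214e-07 * 37.8 * 1.0 = 2.93e-03 S

2.93e-03


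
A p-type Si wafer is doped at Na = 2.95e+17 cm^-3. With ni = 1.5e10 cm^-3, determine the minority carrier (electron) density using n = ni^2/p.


Step 1: Majority hole concentration p ≈ Na = 2.95e+17 cm^-3
Step 2: n = ni^2 / Na = (1.5e10)^2 / 2.95e+17
Step 3: n = 7.63e+02 cm^-3

7.63e+02


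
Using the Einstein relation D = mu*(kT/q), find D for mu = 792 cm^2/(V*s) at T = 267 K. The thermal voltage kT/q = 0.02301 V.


Step 1: D = mu * (kT/q)
Step 2: D = 792 * 0.02301
Step 3: D = 18.22 cm^2/s

18.22


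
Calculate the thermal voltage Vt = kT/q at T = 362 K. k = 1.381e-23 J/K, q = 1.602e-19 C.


Step 1: kT = 1.381e-23 * 362 = 4.99922e-21 J
Step 2: Vt = kT/q = 4.99922e-21 / 1.602e-19
Step 3: Vt = 0.03121 V

0.03121


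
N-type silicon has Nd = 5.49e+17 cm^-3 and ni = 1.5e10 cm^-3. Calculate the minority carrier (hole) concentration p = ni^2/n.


Step 1: Since Nd >> ni, n ≈ Nd = 5.49e+17 cm^-3
Step 2: p = ni^2 / n = (1.5e10)^2 / 5.49e+17
Step 3: p = 2.25e20 / 5.49e+17 = 4.10e+02 cm^-3

4.10e+02


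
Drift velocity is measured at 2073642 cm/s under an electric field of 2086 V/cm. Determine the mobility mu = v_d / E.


Step 1: mu = v_d / E
Step 2: mu = 2073642 / 2086
Step 3: mu = 994.08 cm^2/(V*s)

994.08


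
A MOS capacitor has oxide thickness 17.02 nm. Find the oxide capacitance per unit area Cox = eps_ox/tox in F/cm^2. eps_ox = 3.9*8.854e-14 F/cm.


Step 1: eps_ox = 3.9 * 8.854e-14 = 3.45306e-13 F/cm
Step 2: tox in cm = 17.02 nm * 1e-7 = 1.7020e-06 cm
Step 3: Cox = 3.45306e-13 / 1.7020e-06 = 2.03e-07 F/cm^2

2.03e-07


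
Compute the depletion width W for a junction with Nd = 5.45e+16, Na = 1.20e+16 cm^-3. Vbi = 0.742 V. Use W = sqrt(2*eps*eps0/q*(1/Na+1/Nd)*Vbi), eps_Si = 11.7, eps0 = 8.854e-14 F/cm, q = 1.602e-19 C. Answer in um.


Step 1: 1/Na + 1/Nd = 1/1.20e+16 + 1/5.45e+16 = 1.01682e-16
Step 2: 2*eps*eps0/q = 2*11.7*8.854e-14/1.602e-19 = 1.293281e+07
Step 3: W^2 = 1.293281e+07 * 1.01682e-16 * 0.742 = 9.75755e-10
Step 4: W = sqrt(9.75755e-10) = 3.124e-05 cm = 0.3124 um

0.3124


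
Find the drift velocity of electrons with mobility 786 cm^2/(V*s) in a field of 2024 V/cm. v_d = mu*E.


Step 1: v_d = mu * E
Step 2: v_d = 786 * 2024 = 1590864
Step 3: v_d = 1.59e+06 cm/s

1.59e+06


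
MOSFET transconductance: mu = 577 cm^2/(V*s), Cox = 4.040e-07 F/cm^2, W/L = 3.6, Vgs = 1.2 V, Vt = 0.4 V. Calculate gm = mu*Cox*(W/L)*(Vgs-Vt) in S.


Step 1: Vov = Vgs - Vt = 1.2 - 0.4 = 0.8 V
Step 2: gm = mu * Cox * (W/L) * Vov
Step 3: gm = 577 * 4.040e-07 * 3.6 * 0.8 = 6.71e-04 S

6.71e-04


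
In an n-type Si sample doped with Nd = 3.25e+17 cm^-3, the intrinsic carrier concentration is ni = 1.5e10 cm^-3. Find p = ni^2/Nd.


Step 1: Since Nd >> ni, n ≈ Nd = 3.25e+17 cm^-3
Step 2: p = ni^2 / n = (1.5e10)^2 / 3.25e+17
Step 3: p = 2.25e20 / 3.25e+17 = 6.92e+02 cm^-3

6.92e+02


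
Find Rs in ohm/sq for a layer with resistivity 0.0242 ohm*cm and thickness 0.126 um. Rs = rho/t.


Step 1: Convert thickness to cm: t = 0.126 um = 1.2600e-05 cm
Step 2: Rs = rho / t = 0.0242 / 1.2600e-05
Step 3: Rs = 1920.6 ohm/sq

1920.6


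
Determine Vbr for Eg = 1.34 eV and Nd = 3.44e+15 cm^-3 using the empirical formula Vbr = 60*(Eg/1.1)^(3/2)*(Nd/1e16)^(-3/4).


Step 1: Eg/1.1 = 1.34/1.1 = 1.218182
Step 2: (Eg/1.1)^1.5 = 1.218182^1.5 = 1.344523
Step 3: (Nd/1e16)^(-0.75) = (0.344)^(-0.75) = 2.226287
Step 4: Vbr = 60 * 1.344523 * 2.226287 = 179.6 V

179.6


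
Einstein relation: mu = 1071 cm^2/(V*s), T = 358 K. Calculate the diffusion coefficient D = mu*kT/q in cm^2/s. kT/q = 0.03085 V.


Step 1: D = mu * (kT/q)
Step 2: D = 1071 * 0.03085
Step 3: D = 33.04 cm^2/s

33.04


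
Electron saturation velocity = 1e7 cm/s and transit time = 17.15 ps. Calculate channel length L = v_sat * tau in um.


Step 1: tau in seconds = 17.15 ps * 1e-12 = 1.7150e-11 s
Step 2: L = v_sat * tau = 1e7 * 1.7150e-11 = 1.7150e-04 cm
Step 3: L in um = 1.7150e-04 * 1e4 = 1.715 um

1.715


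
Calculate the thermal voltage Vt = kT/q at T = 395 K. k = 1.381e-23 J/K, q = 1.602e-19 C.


Step 1: kT = 1.381e-23 * 395 = 5.45495e-21 J
Step 2: Vt = kT/q = 5.45495e-21 / 1.602e-19
Step 3: Vt = 0.03405 V

0.03405


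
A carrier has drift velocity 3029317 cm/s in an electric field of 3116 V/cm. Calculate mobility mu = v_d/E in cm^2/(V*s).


Step 1: mu = v_d / E
Step 2: mu = 3029317 / 3116
Step 3: mu = 972.18 cm^2/(V*s)

972.18


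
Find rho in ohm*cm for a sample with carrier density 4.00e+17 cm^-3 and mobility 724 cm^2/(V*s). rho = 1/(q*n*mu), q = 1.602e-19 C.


Step 1: sigma = q * n * mu = 1.602e-19 * 4.00e+17 * 724 = 4.63939e+01 S/cm
Step 2: rho = 1 / sigma = 1 / 4.63939e+01 = 0.02155 ohm*cm

0.02155


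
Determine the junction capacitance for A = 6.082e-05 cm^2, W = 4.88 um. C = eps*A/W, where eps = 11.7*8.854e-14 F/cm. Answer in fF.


Step 1: eps_Si = 11.7 * 8.854e-14 = 1.035918e-12 F/cm
Step 2: W in cm = 4.88 * 1e-4 = 4.88e-04 cm
Step 3: C = 1.035918e-12 * 6.082e-05 / 4.88e-04 = 1.291076e-13 F
Step 4: C = 129.11 fF

129.11


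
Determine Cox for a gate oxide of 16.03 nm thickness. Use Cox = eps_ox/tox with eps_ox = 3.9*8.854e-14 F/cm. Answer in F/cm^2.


Step 1: eps_ox = 3.9 * 8.854e-14 = 3.45306e-13 F/cm
Step 2: tox in cm = 16.03 nm * 1e-7 = 1.6030e-06 cm
Step 3: Cox = 3.45306e-13 / 1.6030e-06 = 2.15e-07 F/cm^2

2.15e-07


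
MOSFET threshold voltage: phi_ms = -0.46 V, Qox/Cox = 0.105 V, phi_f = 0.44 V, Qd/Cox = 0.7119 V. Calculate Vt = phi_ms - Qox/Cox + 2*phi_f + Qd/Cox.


Step 1: Vt = phi_ms - Qox/Cox + 2*phi_f + Qd/Cox
Step 2: Vt = -0.46 - 0.105 + 2*0.44 + 0.7119
Step 3: Vt = -0.46 - 0.105 + 0.88 + 0.7119
Step 4: Vt = 1.0269 V

1.0269


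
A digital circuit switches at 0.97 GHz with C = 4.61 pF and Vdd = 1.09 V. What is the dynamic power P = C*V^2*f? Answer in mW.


Step 1: V^2 = 1.09^2 = 1.1881 V^2
Step 2: P = C*V^2*f = 4.61e-12 F * 1.1881 * 0.97e9 Hz
Step 3: P = 5.31282677e-03 W
Step 4: P = 5.313 mW

5.313


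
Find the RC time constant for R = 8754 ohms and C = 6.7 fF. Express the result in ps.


Step 1: tau = R * C
Step 2: tau = 8754 * 6.7 fF = 8754 * 6.7e-15 F
Step 3: tau = 5.86518e-11 s = 58.6518 ps

58.6518


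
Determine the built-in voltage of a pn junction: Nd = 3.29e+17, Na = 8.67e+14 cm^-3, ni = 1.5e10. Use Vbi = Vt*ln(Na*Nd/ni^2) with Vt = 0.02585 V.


Step 1: Compute Na*Nd/ni^2 = 8.67e+14 * 3.29e+17 / (1.5e10)^2 = 1.2677e+12
Step 2: ln(1.2677e+12) = 27.8682
Step 3: Vbi = 0.02585 * 27.8682 = 0.72 V

0.72


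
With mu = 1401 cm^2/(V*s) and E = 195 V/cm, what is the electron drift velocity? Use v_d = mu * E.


Step 1: v_d = mu * E
Step 2: v_d = 1401 * 195 = 273195
Step 3: v_d = 2.73e+05 cm/s

2.73e+05


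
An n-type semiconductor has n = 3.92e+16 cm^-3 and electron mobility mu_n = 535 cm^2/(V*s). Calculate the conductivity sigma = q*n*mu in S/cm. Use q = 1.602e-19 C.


Step 1: sigma = q * n * mu
Step 2: sigma = 1.602e-19 * 3.92e+16 * 535
Step 3: sigma = 3.360e+00 S/cm

3.360e+00


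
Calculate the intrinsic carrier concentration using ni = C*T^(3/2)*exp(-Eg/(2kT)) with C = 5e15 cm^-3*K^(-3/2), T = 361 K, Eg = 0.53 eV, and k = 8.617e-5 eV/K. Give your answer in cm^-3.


Step 1: Compute kT = 8.617e-5 * 361 = 0.03110737 eV
Step 2: Exponent = -Eg/(2kT) = -0.53/(2*0.03110737) = -8.51888
Step 3: T^(3/2) = 361^1.5 = 6859.00
Step 4: ni = 5e15 * 6859.00 * exp(-8.51888) = 6.85e+15 cm^-3

6.85e+15


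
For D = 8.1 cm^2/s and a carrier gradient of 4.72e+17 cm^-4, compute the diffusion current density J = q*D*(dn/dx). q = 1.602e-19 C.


Step 1: J = q * D * (dn/dx)
Step 2: J = 1.602e-19 * 8.1 * 4.72e+17
Step 3: J = 6.12e-01 A/cm^2

6.12e-01


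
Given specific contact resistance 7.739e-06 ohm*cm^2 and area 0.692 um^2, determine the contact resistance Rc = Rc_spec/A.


Step 1: Convert area to cm^2: 0.692 um^2 = 6.9200e-09 cm^2
Step 2: Rc = Rc_spec / A = 7.739e-06 / 6.9200e-09
Step 3: Rc = 1.12e+03 ohms

1.12e+03


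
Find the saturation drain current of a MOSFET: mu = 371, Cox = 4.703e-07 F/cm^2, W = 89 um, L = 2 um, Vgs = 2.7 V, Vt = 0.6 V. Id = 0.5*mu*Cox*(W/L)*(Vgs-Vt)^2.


Step 1: Overdrive voltage Vov = Vgs - Vt = 2.7 - 0.6 = 2.1 V
Step 2: W/L = 89/2 = 44.5
Step 3: Id = 0.5 * 371 * 4.703e-07 * 44.5 * 2.1^2
Step 4: Id = 1.71e-02 A

1.71e-02


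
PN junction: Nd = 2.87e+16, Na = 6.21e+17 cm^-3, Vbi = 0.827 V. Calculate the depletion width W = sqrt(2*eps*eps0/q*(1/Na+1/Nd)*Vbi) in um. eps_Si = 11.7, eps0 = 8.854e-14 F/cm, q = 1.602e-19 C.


Step 1: 1/Na + 1/Nd = 1/6.21e+17 + 1/2.87e+16 = 3.64535e-17
Step 2: 2*eps*eps0/q = 2*11.7*8.854e-14/1.602e-19 = 1.293281e+07
Step 3: W^2 = 1.293281e+07 * 3.64535e-17 * 0.827 = 3.89886e-10
Step 4: W = sqrt(3.89886e-10) = 1.975e-05 cm = 0.1975 um

0.1975


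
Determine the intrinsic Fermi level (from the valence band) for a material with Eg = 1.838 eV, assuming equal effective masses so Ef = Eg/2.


Step 1: For an intrinsic semiconductor, the Fermi level sits at midgap.
Step 2: Ef = Eg / 2 = 1.838 / 2 = 0.919 eV

0.919


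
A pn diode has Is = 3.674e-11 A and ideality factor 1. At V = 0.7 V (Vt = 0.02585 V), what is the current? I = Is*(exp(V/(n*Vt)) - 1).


Step 1: V/(n*Vt) = 0.7/(1*0.02585) = 27.0793
Step 2: exp(27.0793) = 5.7596e+11
Step 3: I = 3.674e-11 * (5.7596e+11 - 1) = 2.12e+01 A

2.12e+01


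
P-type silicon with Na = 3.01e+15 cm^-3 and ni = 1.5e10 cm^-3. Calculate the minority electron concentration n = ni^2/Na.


Step 1: Majority hole concentration p ≈ Na = 3.01e+15 cm^-3
Step 2: n = ni^2 / Na = (1.5e10)^2 / 3.01e+15
Step 3: n = 7.48e+04 cm^-3

7.48e+04


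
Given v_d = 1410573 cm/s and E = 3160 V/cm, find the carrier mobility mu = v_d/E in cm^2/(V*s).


Step 1: mu = v_d / E
Step 2: mu = 1410573 / 3160
Step 3: mu = 446.38 cm^2/(V*s)

446.38


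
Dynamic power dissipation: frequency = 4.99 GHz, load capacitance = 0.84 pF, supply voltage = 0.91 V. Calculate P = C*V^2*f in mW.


Step 1: V^2 = 0.91^2 = 0.8281 V^2
Step 2: P = C*V^2*f = 0.84e-12 F * 0.8281 * 4.99e9 Hz
Step 3: P = 3.47106396e-03 W
Step 4: P = 3.471 mW

3.471


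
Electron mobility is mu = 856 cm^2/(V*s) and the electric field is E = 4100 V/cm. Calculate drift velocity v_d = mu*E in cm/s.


Step 1: v_d = mu * E
Step 2: v_d = 856 * 4100 = 3509600
Step 3: v_d = 3.51e+06 cm/s

3.51e+06


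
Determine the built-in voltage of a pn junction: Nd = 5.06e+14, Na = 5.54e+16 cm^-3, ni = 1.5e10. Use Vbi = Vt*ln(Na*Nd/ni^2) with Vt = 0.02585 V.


Step 1: Compute Na*Nd/ni^2 = 5.54e+16 * 5.06e+14 / (1.5e10)^2 = 1.2459e+11
Step 2: ln(1.2459e+11) = 25.5483
Step 3: Vbi = 0.02585 * 25.5483 = 0.66 V

0.66


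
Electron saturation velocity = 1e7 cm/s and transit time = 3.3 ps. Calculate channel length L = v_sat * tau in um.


Step 1: tau in seconds = 3.3 ps * 1e-12 = 3.3000e-12 s
Step 2: L = v_sat * tau = 1e7 * 3.3000e-12 = 3.3000e-05 cm
Step 3: L in um = 3.3000e-05 * 1e4 = 0.33 um

0.33


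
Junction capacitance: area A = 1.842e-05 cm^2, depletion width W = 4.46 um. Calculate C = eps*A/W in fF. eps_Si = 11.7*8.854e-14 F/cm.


Step 1: eps_Si = 11.7 * 8.854e-14 = 1.035918e-12 F/cm
Step 2: W in cm = 4.46 * 1e-4 = 4.46e-04 cm
Step 3: C = 1.035918e-12 * 1.842e-05 / 4.46e-04 = 4.278388e-14 F
Step 4: C = 42.78 fF

42.78


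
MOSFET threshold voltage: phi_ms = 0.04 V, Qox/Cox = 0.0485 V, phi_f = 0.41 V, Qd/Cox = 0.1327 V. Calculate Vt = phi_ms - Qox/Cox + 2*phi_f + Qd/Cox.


Step 1: Vt = phi_ms - Qox/Cox + 2*phi_f + Qd/Cox
Step 2: Vt = 0.04 - 0.0485 + 2*0.41 + 0.1327
Step 3: Vt = 0.04 - 0.0485 + 0.82 + 0.1327
Step 4: Vt = 0.9442 V

0.9442


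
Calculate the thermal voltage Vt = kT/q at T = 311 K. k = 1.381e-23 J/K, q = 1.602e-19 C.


Step 1: kT = 1.381e-23 * 311 = 4.29491e-21 J
Step 2: Vt = kT/q = 4.29491e-21 / 1.602e-19
Step 3: Vt = 0.02681 V

0.02681


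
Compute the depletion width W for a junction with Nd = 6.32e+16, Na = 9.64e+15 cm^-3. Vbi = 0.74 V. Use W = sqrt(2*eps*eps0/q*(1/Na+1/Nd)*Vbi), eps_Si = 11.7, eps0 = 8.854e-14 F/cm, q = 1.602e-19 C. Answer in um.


Step 1: 1/Na + 1/Nd = 1/9.64e+15 + 1/6.32e+16 = 1.19557e-16
Step 2: 2*eps*eps0/q = 2*11.7*8.854e-14/1.602e-19 = 1.293281e+07
Step 3: W^2 = 1.293281e+07 * 1.19557e-16 * 0.74 = 1.14419e-09
Step 4: W = sqrt(1.14419e-09) = 3.383e-05 cm = 0.3383 um

0.3383


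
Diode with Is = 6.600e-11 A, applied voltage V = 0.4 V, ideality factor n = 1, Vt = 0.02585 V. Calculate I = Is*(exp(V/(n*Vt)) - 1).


Step 1: V/(n*Vt) = 0.4/(1*0.02585) = 15.4739
Step 2: exp(15.4739) = 5.2508e+06
Step 3: I = 6.600e-11 * (5.2508e+06 - 1) = 3.47e-04 A

3.47e-04


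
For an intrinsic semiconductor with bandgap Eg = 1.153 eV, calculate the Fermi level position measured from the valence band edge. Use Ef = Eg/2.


Step 1: For an intrinsic semiconductor, the Fermi level sits at midgap.
Step 2: Ef = Eg / 2 = 1.153 / 2 = 0.5765 eV

0.5765


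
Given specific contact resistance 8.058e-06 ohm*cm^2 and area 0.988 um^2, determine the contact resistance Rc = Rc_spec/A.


Step 1: Convert area to cm^2: 0.988 um^2 = 9.8800e-09 cm^2
Step 2: Rc = Rc_spec / A = 8.058e-06 / 9.8800e-09
Step 3: Rc = 8.16e+02 ohms

8.16e+02


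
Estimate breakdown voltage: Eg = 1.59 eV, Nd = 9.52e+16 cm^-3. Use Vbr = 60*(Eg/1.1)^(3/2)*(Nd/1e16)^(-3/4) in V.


Step 1: Eg/1.1 = 1.59/1.1 = 1.445455
Step 2: (Eg/1.1)^1.5 = 1.445455^1.5 = 1.737828
Step 3: (Nd/1e16)^(-0.75) = (9.52)^(-0.75) = 0.184511
Step 4: Vbr = 60 * 1.737828 * 0.184511 = 19.2 V

19.2


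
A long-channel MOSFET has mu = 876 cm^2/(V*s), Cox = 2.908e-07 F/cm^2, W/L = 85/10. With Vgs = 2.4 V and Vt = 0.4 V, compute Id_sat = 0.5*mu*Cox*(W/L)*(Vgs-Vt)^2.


Step 1: Overdrive voltage Vov = Vgs - Vt = 2.4 - 0.4 = 2.0 V
Step 2: W/L = 85/10 = 8.5
Step 3: Id = 0.5 * 876 * 2.908e-07 * 8.5 * 2.0^2
Step 4: Id = 4.33e-03 A

4.33e-03


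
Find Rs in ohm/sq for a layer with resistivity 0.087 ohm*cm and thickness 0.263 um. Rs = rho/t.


Step 1: Convert thickness to cm: t = 0.263 um = 2.6300e-05 cm
Step 2: Rs = rho / t = 0.087 / 2.6300e-05
Step 3: Rs = 3308.0 ohm/sq

3308.0


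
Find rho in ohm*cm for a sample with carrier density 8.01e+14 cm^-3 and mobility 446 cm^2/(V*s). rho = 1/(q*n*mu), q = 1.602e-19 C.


Step 1: sigma = q * n * mu = 1.602e-19 * 8.01e+14 * 446 = 5.72308e-02 S/cm
Step 2: rho = 1 / sigma = 1 / 5.72308e-02 = 17.47 ohm*cm

17.47


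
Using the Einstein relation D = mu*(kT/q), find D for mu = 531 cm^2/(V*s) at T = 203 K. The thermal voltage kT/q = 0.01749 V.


Step 1: D = mu * (kT/q)
Step 2: D = 531 * 0.01749
Step 3: D = 9.29 cm^2/s

9.29


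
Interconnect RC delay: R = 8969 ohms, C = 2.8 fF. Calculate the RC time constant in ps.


Step 1: tau = R * C
Step 2: tau = 8969 * 2.8 fF = 8969 * 2.8e-15 F
Step 3: tau = 2.51132e-11 s = 25.1132 ps

25.1132


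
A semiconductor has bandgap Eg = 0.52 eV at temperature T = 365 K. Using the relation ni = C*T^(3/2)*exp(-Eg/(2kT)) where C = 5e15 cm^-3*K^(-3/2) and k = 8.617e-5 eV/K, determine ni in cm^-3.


Step 1: Compute kT = 8.617e-5 * 365 = 0.03145205 eV
Step 2: Exponent = -Eg/(2kT) = -0.52/(2*0.03145205) = -8.26655
Step 3: T^(3/2) = 365^1.5 = 6973.32
Step 4: ni = 5e15 * 6973.32 * exp(-8.26655) = 8.96e+15 cm^-3

8.96e+15


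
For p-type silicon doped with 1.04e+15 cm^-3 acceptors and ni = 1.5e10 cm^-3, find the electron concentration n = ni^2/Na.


Step 1: Majority hole concentration p ≈ Na = 1.04e+15 cm^-3
Step 2: n = ni^2 / Na = (1.5e10)^2 / 1.04e+15
Step 3: n = 2.16e+05 cm^-3

2.16e+05


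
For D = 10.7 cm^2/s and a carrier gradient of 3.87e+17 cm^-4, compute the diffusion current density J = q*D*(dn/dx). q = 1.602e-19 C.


Step 1: J = q * D * (dn/dx)
Step 2: J = 1.602e-19 * 10.7 * 3.87e+17
Step 3: J = 6.63e-01 A/cm^2

6.63e-01


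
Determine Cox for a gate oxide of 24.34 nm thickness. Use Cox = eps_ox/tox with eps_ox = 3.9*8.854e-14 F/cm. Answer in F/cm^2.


Step 1: eps_ox = 3.9 * 8.854e-14 = 3.45306e-13 F/cm
Step 2: tox in cm = 24.34 nm * 1e-7 = 2.4340e-06 cm
Step 3: Cox = 3.45306e-13 / 2.4340e-06 = 1.42e-07 F/cm^2

1.42e-07


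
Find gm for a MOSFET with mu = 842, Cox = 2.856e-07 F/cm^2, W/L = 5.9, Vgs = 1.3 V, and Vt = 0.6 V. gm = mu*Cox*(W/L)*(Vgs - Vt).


Step 1: Vov = Vgs - Vt = 1.3 - 0.6 = 0.7 V
Step 2: gm = mu * Cox * (W/L) * Vov
Step 3: gm = 842 * 2.856e-07 * 5.9 * 0.7 = 9.93e-04 S

9.93e-04


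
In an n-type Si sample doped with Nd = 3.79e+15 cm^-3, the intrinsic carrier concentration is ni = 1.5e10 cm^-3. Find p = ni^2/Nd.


Step 1: Since Nd >> ni, n ≈ Nd = 3.79e+15 cm^-3
Step 2: p = ni^2 / n = (1.5e10)^2 / 3.79e+15
Step 3: p = 2.25e20 / 3.79e+15 = 5.94e+04 cm^-3

5.94e+04


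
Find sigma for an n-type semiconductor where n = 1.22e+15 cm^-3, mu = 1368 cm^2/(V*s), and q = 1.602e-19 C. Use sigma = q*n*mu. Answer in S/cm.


Step 1: sigma = q * n * mu
Step 2: sigma = 1.602e-19 * 1.22e+15 * 1368
Step 3: sigma = 2.674e-01 S/cm

2.674e-01


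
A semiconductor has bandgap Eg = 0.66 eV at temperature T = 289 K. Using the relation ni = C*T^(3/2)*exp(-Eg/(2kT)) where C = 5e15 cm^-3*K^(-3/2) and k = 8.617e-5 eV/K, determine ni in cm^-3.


Step 1: Compute kT = 8.617e-5 * 289 = 0.02490313 eV
Step 2: Exponent = -Eg/(2kT) = -0.66/(2*0.02490313) = -13.25135
Step 3: T^(3/2) = 289^1.5 = 4913.00
Step 4: ni = 5e15 * 4913.00 * exp(-13.25135) = 4.32e+13 cm^-3

4.32e+13


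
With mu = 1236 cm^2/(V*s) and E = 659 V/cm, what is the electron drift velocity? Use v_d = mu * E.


Step 1: v_d = mu * E
Step 2: v_d = 1236 * 659 = 814524
Step 3: v_d = 8.15e+05 cm/s

8.15e+05


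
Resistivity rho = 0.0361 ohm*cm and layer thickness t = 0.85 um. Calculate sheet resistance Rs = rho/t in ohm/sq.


Step 1: Convert thickness to cm: t = 0.85 um = 8.5000e-05 cm
Step 2: Rs = rho / t = 0.0361 / 8.5000e-05
Step 3: Rs = 424.7 ohm/sq

424.7


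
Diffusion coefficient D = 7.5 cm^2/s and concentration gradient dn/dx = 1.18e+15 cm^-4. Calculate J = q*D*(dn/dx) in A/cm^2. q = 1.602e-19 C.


Step 1: J = q * D * (dn/dx)
Step 2: J = 1.602e-19 * 7.5 * 1.18e+15
Step 3: J = 1.42e-03 A/cm^2

1.42e-03


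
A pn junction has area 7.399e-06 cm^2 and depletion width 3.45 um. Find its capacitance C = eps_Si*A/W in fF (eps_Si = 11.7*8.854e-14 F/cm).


Step 1: eps_Si = 11.7 * 8.854e-14 = 1.035918e-12 F/cm
Step 2: W in cm = 3.45 * 1e-4 = 3.45e-04 cm
Step 3: C = 1.035918e-12 * 7.399e-06 / 3.45e-04 = 2.221669e-14 F
Step 4: C = 22.22 fF

22.22


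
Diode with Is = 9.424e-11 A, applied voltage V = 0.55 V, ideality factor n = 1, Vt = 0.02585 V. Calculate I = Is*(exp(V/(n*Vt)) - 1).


Step 1: V/(n*Vt) = 0.55/(1*0.02585) = 21.2766
Step 2: exp(21.2766) = 1.7390e+09
Step 3: I = 9.424e-11 * (1.7390e+09 - 1) = 1.64e-01 A

1.64e-01


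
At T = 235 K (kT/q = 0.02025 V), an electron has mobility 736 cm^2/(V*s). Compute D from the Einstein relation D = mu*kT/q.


Step 1: D = mu * (kT/q)
Step 2: D = 736 * 0.02025
Step 3: D = 14.9 cm^2/s

14.9


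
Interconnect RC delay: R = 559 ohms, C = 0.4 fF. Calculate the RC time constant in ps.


Step 1: tau = R * C
Step 2: tau = 559 * 0.4 fF = 559 * 4.0e-16 F
Step 3: tau = 2.236e-13 s = 0.2236 ps

0.2236


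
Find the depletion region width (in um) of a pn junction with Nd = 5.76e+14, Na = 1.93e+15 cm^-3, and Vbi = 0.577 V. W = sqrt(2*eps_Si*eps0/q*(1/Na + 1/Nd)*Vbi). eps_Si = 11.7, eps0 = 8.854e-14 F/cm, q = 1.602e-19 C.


Step 1: 1/Na + 1/Nd = 1/1.93e+15 + 1/5.76e+14 = 2.25425e-15
Step 2: 2*eps*eps0/q = 2*11.7*8.854e-14/1.602e-19 = 1.293281e+07
Step 3: W^2 = 1.293281e+07 * 2.25425e-15 * 0.577 = 1.68217e-08
Step 4: W = sqrt(1.68217e-08) = 1.297e-04 cm = 1.297 um

1.297


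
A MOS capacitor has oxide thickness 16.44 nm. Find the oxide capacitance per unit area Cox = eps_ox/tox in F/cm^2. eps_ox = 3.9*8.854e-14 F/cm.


Step 1: eps_ox = 3.9 * 8.854e-14 = 3.45306e-13 F/cm
Step 2: tox in cm = 16.44 nm * 1e-7 = 1.6440e-06 cm
Step 3: Cox = 3.45306e-13 / 1.6440e-06 = 2.10e-07 F/cm^2

2.10e-07


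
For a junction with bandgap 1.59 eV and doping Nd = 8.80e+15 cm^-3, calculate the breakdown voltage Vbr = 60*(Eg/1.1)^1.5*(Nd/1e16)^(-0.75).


Step 1: Eg/1.1 = 1.59/1.1 = 1.445455
Step 2: (Eg/1.1)^1.5 = 1.445455^1.5 = 1.737828
Step 3: (Nd/1e16)^(-0.75) = (0.88)^(-0.75) = 1.100622
Step 4: Vbr = 60 * 1.737828 * 1.100622 = 114.8 V

114.8


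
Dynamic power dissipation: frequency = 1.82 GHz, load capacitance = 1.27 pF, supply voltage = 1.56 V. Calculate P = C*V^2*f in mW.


Step 1: V^2 = 1.56^2 = 2.4336 V^2
Step 2: P = C*V^2*f = 1.27e-12 F * 2.4336 * 1.82e9 Hz
Step 3: P = 5.62502304e-03 W
Step 4: P = 5.625 mW

5.625


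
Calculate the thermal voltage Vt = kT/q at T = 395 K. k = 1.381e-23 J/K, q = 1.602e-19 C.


Step 1: kT = 1.381e-23 * 395 = 5.45495e-21 J
Step 2: Vt = kT/q = 5.45495e-21 / 1.602e-19
Step 3: Vt = 0.03405 V

0.03405


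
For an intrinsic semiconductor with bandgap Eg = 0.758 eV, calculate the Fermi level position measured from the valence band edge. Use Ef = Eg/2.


Step 1: For an intrinsic semiconductor, the Fermi level sits at midgap.
Step 2: Ef = Eg / 2 = 0.758 / 2 = 0.379 eV

0.379


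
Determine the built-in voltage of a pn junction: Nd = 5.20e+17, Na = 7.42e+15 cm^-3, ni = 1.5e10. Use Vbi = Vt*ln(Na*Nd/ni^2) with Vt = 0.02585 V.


Step 1: Compute Na*Nd/ni^2 = 7.42e+15 * 5.20e+17 / (1.5e10)^2 = 1.7148e+13
Step 2: ln(1.7148e+13) = 30.4729
Step 3: Vbi = 0.02585 * 30.4729 = 0.788 V

0.788


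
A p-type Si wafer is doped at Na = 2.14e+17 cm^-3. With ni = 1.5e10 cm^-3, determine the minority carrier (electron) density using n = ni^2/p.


Step 1: Majority hole concentration p ≈ Na = 2.14e+17 cm^-3
Step 2: n = ni^2 / Na = (1.5e10)^2 / 2.14e+17
Step 3: n = 1.05e+03 cm^-3

1.05e+03


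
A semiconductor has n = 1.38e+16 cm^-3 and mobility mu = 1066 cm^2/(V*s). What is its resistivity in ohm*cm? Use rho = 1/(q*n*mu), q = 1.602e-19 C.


Step 1: sigma = q * n * mu = 1.602e-19 * 1.38e+16 * 1066 = 2.35667e+00 S/cm
Step 2: rho = 1 / sigma = 1 / 2.35667e+00 = 0.4243 ohm*cm

0.4243


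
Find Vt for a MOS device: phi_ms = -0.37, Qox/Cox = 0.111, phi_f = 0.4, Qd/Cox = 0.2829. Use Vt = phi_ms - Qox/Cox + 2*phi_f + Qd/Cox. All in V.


Step 1: Vt = phi_ms - Qox/Cox + 2*phi_f + Qd/Cox
Step 2: Vt = -0.37 - 0.111 + 2*0.4 + 0.2829
Step 3: Vt = -0.37 - 0.111 + 0.8 + 0.2829
Step 4: Vt = 0.6019 V

0.6019


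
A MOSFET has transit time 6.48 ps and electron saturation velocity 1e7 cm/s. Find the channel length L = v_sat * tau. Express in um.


Step 1: tau in seconds = 6.48 ps * 1e-12 = 6.4800e-12 s
Step 2: L = v_sat * tau = 1e7 * 6.4800e-12 = 6.4800e-05 cm
Step 3: L in um = 6.4800e-05 * 1e4 = 0.648 um

0.648


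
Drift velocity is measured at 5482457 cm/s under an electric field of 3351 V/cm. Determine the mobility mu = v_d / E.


Step 1: mu = v_d / E
Step 2: mu = 5482457 / 3351
Step 3: mu = 1636.07 cm^2/(V*s)

1636.07


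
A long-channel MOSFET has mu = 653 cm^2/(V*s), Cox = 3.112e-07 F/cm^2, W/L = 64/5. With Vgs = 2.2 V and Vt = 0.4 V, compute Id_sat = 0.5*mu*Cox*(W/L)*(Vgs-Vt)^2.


Step 1: Overdrive voltage Vov = Vgs - Vt = 2.2 - 0.4 = 1.8 V
Step 2: W/L = 64/5 = 12.8
Step 3: Id = 0.5 * 653 * 3.112e-07 * 12.8 * 1.8^2
Step 4: Id = 4.21e-03 A

4.21e-03


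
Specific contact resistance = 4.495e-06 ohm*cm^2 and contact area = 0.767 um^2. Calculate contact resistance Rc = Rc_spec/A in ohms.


Step 1: Convert area to cm^2: 0.767 um^2 = 7.6700e-09 cm^2
Step 2: Rc = Rc_spec / A = 4.495e-06 / 7.6700e-09
Step 3: Rc = 5.86e+02 ohms

5.86e+02


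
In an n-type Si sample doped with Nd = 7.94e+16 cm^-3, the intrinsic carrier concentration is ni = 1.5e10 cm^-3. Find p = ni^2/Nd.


Step 1: Since Nd >> ni, n ≈ Nd = 7.94e+16 cm^-3
Step 2: p = ni^2 / n = (1.5e10)^2 / 7.94e+16
Step 3: p = 2.25e20 / 7.94e+16 = 2.83e+03 cm^-3

2.83e+03


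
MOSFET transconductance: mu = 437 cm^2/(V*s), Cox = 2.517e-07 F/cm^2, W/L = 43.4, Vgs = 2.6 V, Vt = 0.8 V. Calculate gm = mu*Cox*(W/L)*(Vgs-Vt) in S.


Step 1: Vov = Vgs - Vt = 2.6 - 0.8 = 1.8 V
Step 2: gm = mu * Cox * (W/L) * Vov
Step 3: gm = 437 * 2.517e-07 * 43.4 * 1.8 = 8.59e-03 S

8.59e-03


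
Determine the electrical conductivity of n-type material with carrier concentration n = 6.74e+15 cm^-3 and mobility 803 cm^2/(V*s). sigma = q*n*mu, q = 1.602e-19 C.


Step 1: sigma = q * n * mu
Step 2: sigma = 1.602e-19 * 6.74e+15 * 803
Step 3: sigma = 8.670e-01 S/cm

8.670e-01


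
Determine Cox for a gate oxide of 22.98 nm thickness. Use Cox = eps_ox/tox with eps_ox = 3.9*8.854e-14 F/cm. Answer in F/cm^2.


Step 1: eps_ox = 3.9 * 8.854e-14 = 3.45306e-13 F/cm
Step 2: tox in cm = 22.98 nm * 1e-7 = 2.2980e-06 cm
Step 3: Cox = 3.45306e-13 / 2.2980e-06 = 1.50e-07 F/cm^2

1.50e-07


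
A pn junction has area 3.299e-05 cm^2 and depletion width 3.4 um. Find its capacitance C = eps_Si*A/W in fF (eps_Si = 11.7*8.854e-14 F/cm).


Step 1: eps_Si = 11.7 * 8.854e-14 = 1.035918e-12 F/cm
Step 2: W in cm = 3.4 * 1e-4 = 3.40e-04 cm
Step 3: C = 1.035918e-12 * 3.299e-05 / 3.40e-04 = 1.005145e-13 F
Step 4: C = 100.51 fF

100.51


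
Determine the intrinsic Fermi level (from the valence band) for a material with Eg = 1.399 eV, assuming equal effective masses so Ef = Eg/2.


Step 1: For an intrinsic semiconductor, the Fermi level sits at midgap.
Step 2: Ef = Eg / 2 = 1.399 / 2 = 0.6995 eV

0.6995


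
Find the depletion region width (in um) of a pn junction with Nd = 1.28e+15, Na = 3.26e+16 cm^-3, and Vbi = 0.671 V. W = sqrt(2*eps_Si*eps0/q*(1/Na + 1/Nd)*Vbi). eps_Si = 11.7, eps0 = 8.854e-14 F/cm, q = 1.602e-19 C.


Step 1: 1/Na + 1/Nd = 1/3.26e+16 + 1/1.28e+15 = 8.11925e-16
Step 2: 2*eps*eps0/q = 2*11.7*8.854e-14/1.602e-19 = 1.293281e+07
Step 3: W^2 = 1.293281e+07 * 8.11925e-16 * 0.671 = 7.04582e-09
Step 4: W = sqrt(7.04582e-09) = 8.394e-05 cm = 0.8394 um

0.8394


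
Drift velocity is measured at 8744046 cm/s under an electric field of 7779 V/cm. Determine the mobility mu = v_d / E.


Step 1: mu = v_d / E
Step 2: mu = 8744046 / 7779
Step 3: mu = 1124.06 cm^2/(V*s)

1124.06


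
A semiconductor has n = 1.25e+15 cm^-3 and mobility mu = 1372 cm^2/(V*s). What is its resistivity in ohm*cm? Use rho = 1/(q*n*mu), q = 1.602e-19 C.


Step 1: sigma = q * n * mu = 1.602e-19 * 1.25e+15 * 1372 = 2.74743e-01 S/cm
Step 2: rho = 1 / sigma = 1 / 2.74743e-01 = 3.64 ohm*cm

3.64


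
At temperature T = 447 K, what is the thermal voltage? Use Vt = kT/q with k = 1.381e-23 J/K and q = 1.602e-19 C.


Step 1: kT = 1.381e-23 * 447 = 6.17307e-21 J
Step 2: Vt = kT/q = 6.17307e-21 / 1.602e-19
Step 3: Vt = 0.03853 V

0.03853


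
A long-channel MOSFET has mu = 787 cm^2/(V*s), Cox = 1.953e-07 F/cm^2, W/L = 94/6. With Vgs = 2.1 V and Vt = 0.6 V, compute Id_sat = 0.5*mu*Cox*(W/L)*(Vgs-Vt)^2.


Step 1: Overdrive voltage Vov = Vgs - Vt = 2.1 - 0.6 = 1.5 V
Step 2: W/L = 94/6 = 15.6667
Step 3: Id = 0.5 * 787 * 1.953e-07 * 15.6667 * 1.5^2
Step 4: Id = 2.71e-03 A

2.71e-03


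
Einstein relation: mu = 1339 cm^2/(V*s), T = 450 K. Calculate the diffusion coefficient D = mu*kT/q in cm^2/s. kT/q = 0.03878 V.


Step 1: D = mu * (kT/q)
Step 2: D = 1339 * 0.03878
Step 3: D = 51.93 cm^2/s

51.93


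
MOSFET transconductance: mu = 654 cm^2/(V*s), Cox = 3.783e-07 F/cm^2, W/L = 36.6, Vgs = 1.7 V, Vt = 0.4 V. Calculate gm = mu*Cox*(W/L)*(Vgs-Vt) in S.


Step 1: Vov = Vgs - Vt = 1.7 - 0.4 = 1.3 V
Step 2: gm = mu * Cox * (W/L) * Vov
Step 3: gm = 654 * 3.783e-07 * 36.6 * 1.3 = 1.18e-02 S

1.18e-02


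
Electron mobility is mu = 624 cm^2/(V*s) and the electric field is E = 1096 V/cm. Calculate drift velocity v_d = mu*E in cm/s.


Step 1: v_d = mu * E
Step 2: v_d = 624 * 1096 = 683904
Step 3: v_d = 6.84e+05 cm/s

6.84e+05


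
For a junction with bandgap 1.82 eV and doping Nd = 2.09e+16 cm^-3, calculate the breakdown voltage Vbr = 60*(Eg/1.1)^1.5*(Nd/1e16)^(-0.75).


Step 1: Eg/1.1 = 1.82/1.1 = 1.654545
Step 2: (Eg/1.1)^1.5 = 1.654545^1.5 = 2.128227
Step 3: (Nd/1e16)^(-0.75) = (2.09)^(-0.75) = 0.575295
Step 4: Vbr = 60 * 2.128227 * 0.575295 = 73.5 V

73.5


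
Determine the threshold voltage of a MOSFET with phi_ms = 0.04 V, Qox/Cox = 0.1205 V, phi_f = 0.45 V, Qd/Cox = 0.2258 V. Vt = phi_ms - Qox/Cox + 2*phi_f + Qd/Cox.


Step 1: Vt = phi_ms - Qox/Cox + 2*phi_f + Qd/Cox
Step 2: Vt = 0.04 - 0.1205 + 2*0.45 + 0.2258
Step 3: Vt = 0.04 - 0.1205 + 0.9 + 0.2258
Step 4: Vt = 1.0453 V

1.0453


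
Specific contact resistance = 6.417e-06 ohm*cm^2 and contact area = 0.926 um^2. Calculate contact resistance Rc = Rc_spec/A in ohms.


Step 1: Convert area to cm^2: 0.926 um^2 = 9.2600e-09 cm^2
Step 2: Rc = Rc_spec / A = 6.417e-06 / 9.2600e-09
Step 3: Rc = 6.93e+02 ohms

6.93e+02


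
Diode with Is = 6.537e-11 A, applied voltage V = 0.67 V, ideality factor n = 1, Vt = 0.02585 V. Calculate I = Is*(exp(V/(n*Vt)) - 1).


Step 1: V/(n*Vt) = 0.67/(1*0.02585) = 25.9188
Step 2: exp(25.9188) = 1.8046e+11
Step 3: I = 6.537e-11 * (1.8046e+11 - 1) = 1.18e+01 A

1.18e+01


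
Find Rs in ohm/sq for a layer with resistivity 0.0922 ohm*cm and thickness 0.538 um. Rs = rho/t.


Step 1: Convert thickness to cm: t = 0.538 um = 5.3800e-05 cm
Step 2: Rs = rho / t = 0.0922 / 5.3800e-05
Step 3: Rs = 1713.8 ohm/sq

1713.8


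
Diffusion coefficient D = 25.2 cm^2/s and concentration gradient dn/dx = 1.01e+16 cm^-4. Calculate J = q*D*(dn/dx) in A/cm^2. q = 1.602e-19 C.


Step 1: J = q * D * (dn/dx)
Step 2: J = 1.602e-19 * 25.2 * 1.01e+16
Step 3: J = 4.08e-02 A/cm^2

4.08e-02


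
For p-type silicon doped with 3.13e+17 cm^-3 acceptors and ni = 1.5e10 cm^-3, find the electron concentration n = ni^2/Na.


Step 1: Majority hole concentration p ≈ Na = 3.13e+17 cm^-3
Step 2: n = ni^2 / Na = (1.5e10)^2 / 3.13e+17
Step 3: n = 7.19e+02 cm^-3

7.19e+02


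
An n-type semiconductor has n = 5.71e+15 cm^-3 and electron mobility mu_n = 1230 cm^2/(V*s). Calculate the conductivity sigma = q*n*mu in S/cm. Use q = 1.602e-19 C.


Step 1: sigma = q * n * mu
Step 2: sigma = 1.602e-19 * 5.71e+15 * 1230
Step 3: sigma = 1.125e+00 S/cm

1.125e+00


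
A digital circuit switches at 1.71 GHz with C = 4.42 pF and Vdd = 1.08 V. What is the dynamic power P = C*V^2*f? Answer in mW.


Step 1: V^2 = 1.08^2 = 1.1664 V^2
Step 2: P = C*V^2*f = 4.42e-12 F * 1.1664 * 1.71e9 Hz
Step 3: P = 8.81588448e-03 W
Step 4: P = 8.816 mW

8.816


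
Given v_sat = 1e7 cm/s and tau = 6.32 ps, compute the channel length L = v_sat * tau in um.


Step 1: tau in seconds = 6.32 ps * 1e-12 = 6.3200e-12 s
Step 2: L = v_sat * tau = 1e7 * 6.3200e-12 = 6.3200e-05 cm
Step 3: L in um = 6.3200e-05 * 1e4 = 0.632 um

0.632


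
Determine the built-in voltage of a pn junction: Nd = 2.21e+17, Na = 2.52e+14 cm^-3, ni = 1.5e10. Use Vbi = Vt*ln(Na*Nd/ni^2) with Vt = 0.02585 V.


Step 1: Compute Na*Nd/ni^2 = 2.52e+14 * 2.21e+17 / (1.5e10)^2 = 2.4752e+11
Step 2: ln(2.4752e+11) = 26.2348
Step 3: Vbi = 0.02585 * 26.2348 = 0.678 V

0.678
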